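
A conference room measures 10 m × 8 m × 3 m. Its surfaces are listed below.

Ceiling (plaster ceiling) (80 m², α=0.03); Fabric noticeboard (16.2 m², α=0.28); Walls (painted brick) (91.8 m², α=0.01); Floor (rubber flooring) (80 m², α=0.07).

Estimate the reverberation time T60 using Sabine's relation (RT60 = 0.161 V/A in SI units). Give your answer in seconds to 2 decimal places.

2.87 s

A = Σ Sᵢαᵢ = 80·0.03 + 16.2·0.28 + 91.8·0.01 + 80·0.07 = 13.454 sabins.
Volume V = 10 × 8 × 3 = 240 m³.
T = 0.161 V/A = 0.161·240/13.454 = 2.87 s.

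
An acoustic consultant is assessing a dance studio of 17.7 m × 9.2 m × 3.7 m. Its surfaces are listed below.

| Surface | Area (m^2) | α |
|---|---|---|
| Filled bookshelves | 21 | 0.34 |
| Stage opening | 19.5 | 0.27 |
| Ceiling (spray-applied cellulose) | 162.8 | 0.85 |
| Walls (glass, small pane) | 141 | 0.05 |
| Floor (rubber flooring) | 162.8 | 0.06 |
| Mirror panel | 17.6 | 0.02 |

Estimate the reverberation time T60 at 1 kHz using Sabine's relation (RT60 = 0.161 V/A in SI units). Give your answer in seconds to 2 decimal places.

Summing Sᵢαᵢ: 7.140 + 5.265 + 138.380 + 7.050 + 9.768 + 0.352 → A = 167.955 sabins.
V = 17.7·9.2·3.7 = 602.508 m³.
Sabine: RT60 = 0.161 × 602.508 / 167.955 = 0.58 s.

0.58 s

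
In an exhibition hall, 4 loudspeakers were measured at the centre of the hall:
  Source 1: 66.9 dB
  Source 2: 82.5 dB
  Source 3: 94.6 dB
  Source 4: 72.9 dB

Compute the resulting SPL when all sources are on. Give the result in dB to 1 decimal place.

Σ 10^(Lᵢ/10) = 3.086e+09.
Combined level = 10 log₁₀(3.086e+09) = 94.9 dB.

94.9 dB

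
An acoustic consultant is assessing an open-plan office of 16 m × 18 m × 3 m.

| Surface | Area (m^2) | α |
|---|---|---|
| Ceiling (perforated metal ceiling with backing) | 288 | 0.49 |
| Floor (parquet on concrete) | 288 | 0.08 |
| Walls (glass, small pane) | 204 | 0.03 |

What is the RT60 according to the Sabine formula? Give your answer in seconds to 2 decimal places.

0.82 s

Summing Sᵢαᵢ: 141.120 + 23.040 + 6.120 → A = 170.280 sabins.
Volume V = 16 × 18 × 3 = 864 m³.
Sabine: RT60 = 0.161 × 864 / 170.280 = 0.82 s.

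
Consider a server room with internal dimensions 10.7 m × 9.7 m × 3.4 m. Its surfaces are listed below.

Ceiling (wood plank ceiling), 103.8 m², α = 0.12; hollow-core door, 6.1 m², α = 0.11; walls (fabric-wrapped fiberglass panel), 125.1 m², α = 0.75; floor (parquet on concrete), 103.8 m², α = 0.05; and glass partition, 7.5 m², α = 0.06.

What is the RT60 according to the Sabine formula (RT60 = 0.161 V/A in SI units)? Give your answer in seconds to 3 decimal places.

Total absorption A = 103.8*0.12 + 6.1*0.11 + 125.1*0.75 + 103.8*0.05 + 7.5*0.06
  = 12.456 + 0.671 + 93.825 + 5.190 + 0.450 = 112.592 m² sabins.
Room volume: 352.886 m³.
RT60 = 0.161 · V / A = 0.161 × 352.886 / 112.592 = 0.505 s.

0.505 sec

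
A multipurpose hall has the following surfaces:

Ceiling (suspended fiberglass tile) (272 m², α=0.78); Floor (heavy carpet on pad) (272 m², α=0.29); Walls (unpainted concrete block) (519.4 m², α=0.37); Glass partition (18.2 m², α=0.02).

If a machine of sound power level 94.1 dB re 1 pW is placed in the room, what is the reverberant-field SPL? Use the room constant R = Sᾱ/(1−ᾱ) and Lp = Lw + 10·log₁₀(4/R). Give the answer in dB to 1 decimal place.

70.7 dB

A = 483.582 sabins; S = 1081.6 m².
ᾱ = 0.4471, so room constant R = A/(1−ᾱ) = 874.628 m².
Lp = 94.1 + 10·log₁₀(4/874.628) = 94.1 + (-23.40) = 70.7 dB.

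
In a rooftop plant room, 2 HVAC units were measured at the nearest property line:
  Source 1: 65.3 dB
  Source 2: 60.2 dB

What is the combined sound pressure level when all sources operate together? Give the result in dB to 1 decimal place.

66.5 dB

Converting to relative power and adding: 10^(65.3/10) + 10^(60.2/10) = 4.436e+06.
L_total = 10·log₁₀(4.436e+06) = 66.5 dB.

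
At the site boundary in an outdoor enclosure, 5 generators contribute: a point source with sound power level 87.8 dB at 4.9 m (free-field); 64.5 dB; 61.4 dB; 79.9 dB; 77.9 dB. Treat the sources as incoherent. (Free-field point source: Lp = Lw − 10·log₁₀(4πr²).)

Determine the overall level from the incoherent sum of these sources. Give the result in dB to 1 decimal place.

82.2 dB

Source at 4.9 m: Lp = 87.8 − 10·log₁₀(4π·4.9²) = 87.8 − 10·log₁₀(301.719) = 63.0 dB.
Sum in the linear (power) domain: Σ 10^(Lᵢ/10) = 10^(63.0/10) + 10^(64.5/10) + 10^(61.4/10) + 10^(79.9/10) + 10^(77.9/10) = 1.656e+08.
Combined level = 10 log₁₀(1.656e+08) = 82.2 dB.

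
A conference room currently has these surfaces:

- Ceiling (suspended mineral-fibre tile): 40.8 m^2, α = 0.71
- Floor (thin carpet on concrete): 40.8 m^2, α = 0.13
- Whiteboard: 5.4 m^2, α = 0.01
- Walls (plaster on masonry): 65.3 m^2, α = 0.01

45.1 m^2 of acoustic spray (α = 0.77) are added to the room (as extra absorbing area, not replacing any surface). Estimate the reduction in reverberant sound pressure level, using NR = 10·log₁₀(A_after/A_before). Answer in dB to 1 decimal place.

3.0 dB

Equivalent absorption area: A_before = 40.8×0.71 + 40.8×0.13 + 5.4×0.01 + 65.3×0.01 = 34.979 m^2.
Added absorption = 45.1 × 0.77 = 34.727 sabins.
New total A_after = 69.706 sabins.
NR = 10·log₁₀(69.706/34.979) = 3.0 dB.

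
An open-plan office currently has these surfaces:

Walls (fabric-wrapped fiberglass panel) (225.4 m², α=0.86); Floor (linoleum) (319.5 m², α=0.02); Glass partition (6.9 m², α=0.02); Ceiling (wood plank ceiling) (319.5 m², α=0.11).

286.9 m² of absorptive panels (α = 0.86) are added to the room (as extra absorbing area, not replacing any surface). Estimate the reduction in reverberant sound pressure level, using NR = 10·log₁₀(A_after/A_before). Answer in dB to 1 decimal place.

A_before = Σ Sᵢαᵢ = 225.4·0.86 + 319.5·0.02 + 6.9·0.02 + 319.5·0.11 = 235.517 sabins.
Treatment contributes 286.9·0.86 = 246.734 sabins.
A_after = 235.517 + 246.734 = 482.251 sabins.
Reduction = 10 log₁₀(A_after/A_before) = 10 log₁₀(2.0476) = 3.1 dB.

3.1 dB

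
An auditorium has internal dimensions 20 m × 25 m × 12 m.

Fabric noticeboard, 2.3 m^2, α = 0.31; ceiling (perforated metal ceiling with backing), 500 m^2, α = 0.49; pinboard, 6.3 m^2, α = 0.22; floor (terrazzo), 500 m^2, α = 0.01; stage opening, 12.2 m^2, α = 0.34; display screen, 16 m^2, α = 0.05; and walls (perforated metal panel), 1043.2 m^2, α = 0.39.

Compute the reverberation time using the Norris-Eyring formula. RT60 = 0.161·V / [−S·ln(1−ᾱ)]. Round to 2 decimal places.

S = Σ Sᵢ = 2080.0 m^2.
Absorption A = 2.3·0.31 + 500·0.49 + 6.3·0.22 + 500·0.01 + 12.2·0.34 + 16·0.05 + 1043.2·0.39 = 663.895 sabins.
ᾱ = 663.895 / 2080.0 = 0.3192.
−S·ln(1−ᾱ) = −2080.0 × ln(1 − 0.3192) = 799.732.
V = 20 × 25 × 12 = 6000 m³.
RT60 = 0.161 × 6000 / 799.732 = 1.21 s.

1.21 s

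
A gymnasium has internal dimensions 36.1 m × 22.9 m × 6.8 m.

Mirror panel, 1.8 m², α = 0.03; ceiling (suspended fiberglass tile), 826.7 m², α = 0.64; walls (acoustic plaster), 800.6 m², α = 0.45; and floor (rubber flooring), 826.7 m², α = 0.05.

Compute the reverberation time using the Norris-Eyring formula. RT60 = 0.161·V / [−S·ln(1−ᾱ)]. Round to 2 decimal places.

0.77 s

Total surface area S = 1.8 + 826.7 + 800.6 + 826.7 = 2455.8 m².
Absorption A = 1.8·0.03 + 826.7·0.64 + 800.6·0.45 + 826.7·0.05 = 930.747 sabins.
Mean coefficient ᾱ = A/S = 0.3790.
−S·ln(1−ᾱ) = −2455.8 × ln(1 − 0.3790) = 1170.003.
V = 36.1 × 22.9 × 6.8 = 5621.492 m³.
RT60 = 0.161 × 5621.492 / 1170.003 = 0.77 s.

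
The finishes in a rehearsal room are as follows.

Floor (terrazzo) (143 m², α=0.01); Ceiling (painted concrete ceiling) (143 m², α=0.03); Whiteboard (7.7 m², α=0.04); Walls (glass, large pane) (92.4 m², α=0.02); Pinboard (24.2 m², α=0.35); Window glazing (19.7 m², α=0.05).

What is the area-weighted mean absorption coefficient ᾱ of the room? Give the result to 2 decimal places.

Total surface area S = 430.0 m².
Σ(Sᵢαᵢ) = 143*0.01 + 143*0.03 + 7.7*0.04 + 92.4*0.02 + 24.2*0.35 + 19.7*0.05 = 17.331.
ᾱ = 17.331 / 430.0 = 0.04.

0.04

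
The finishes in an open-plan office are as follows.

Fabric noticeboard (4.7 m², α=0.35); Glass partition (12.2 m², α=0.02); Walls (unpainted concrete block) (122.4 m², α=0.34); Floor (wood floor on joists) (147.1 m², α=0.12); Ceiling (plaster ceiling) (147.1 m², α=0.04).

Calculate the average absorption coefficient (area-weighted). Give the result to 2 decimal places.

0.15

S = Σ Sᵢ = 4.7 + 12.2 + 122.4 + 147.1 + 147.1 = 433.5 m².
A = 4.7·0.35 + 12.2·0.02 + 122.4·0.34 + 147.1·0.12 + 147.1·0.04 = 67.041 sabins.
ᾱ = A/S = 0.15.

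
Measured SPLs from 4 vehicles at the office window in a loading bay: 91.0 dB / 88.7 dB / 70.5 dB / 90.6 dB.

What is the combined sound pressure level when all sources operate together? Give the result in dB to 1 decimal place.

Σ 10^(Lᵢ/10) = 3.16e+09.
Combined level = 10 log₁₀(3.16e+09) = 95.0 dB.

95.0 dB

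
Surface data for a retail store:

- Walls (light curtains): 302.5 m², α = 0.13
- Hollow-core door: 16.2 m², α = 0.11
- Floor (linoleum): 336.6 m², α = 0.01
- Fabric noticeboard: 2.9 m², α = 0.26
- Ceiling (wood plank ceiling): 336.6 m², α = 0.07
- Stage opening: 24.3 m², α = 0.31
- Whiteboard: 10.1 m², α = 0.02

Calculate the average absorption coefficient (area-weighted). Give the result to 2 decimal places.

0.07

Total surface area S = 1029.2 m².
A = 302.5*0.13 + 16.2*0.11 + 336.6*0.01 + 2.9*0.26 + 336.6*0.07 + 24.3*0.31 + 10.1*0.02 = 76.524 sabins.
ᾱ = 76.524 / 1029.2 = 0.07.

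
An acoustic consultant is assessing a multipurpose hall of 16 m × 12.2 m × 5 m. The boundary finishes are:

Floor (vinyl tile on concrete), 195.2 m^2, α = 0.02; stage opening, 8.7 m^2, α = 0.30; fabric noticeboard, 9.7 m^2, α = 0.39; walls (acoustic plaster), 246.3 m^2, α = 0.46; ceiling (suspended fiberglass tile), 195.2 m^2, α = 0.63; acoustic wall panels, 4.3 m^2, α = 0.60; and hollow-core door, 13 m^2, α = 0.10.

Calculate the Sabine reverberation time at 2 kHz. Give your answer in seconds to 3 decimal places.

0.627 s

A = Σ Sᵢαᵢ = 195.2*0.02 + 8.7*0.30 + 9.7*0.39 + 246.3*0.46 + 195.2*0.63 + 4.3*0.60 + 13*0.10 = 250.451 sabins.
Room volume: 976 m³.
T = 0.161 V/A = 0.161·976/250.451 = 0.627 s.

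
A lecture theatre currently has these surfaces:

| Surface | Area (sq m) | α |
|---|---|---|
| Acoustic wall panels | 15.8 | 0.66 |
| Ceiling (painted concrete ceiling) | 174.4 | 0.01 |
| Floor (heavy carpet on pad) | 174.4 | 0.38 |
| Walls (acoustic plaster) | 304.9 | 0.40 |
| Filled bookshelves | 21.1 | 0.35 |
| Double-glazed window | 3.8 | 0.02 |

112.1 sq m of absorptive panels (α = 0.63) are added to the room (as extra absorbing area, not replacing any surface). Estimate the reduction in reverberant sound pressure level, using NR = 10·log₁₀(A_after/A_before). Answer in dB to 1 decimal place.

1.3 dB

A_before = Σ Sᵢαᵢ = 15.8×0.66 + 174.4×0.01 + 174.4×0.38 + 304.9×0.40 + 21.1×0.35 + 3.8×0.02 = 207.865 sabins.
Added absorption = 112.1 × 0.63 = 70.623 sabins.
New total A_after = 278.488 sabins.
NR = 10·log₁₀(278.488/207.865) = 1.3 dB.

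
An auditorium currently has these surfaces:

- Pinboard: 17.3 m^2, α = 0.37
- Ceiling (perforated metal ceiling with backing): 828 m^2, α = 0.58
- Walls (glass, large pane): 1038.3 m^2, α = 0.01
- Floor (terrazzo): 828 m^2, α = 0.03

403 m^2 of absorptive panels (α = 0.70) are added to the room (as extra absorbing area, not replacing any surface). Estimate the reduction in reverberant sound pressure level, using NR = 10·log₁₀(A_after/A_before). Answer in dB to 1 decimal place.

Summing Sᵢαᵢ: 6.401 + 480.240 + 10.383 + 24.840 → A_before = 521.864 sabins.
Added absorption = 403 × 0.70 = 282.100 sabins.
New total A_after = 803.964 sabins.
NR = 10·log₁₀(803.964/521.864) = 1.9 dB.

1.9 dB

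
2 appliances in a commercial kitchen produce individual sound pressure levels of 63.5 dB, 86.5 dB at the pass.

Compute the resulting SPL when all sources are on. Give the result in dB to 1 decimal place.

86.5 dB

Sum in the linear (power) domain: Σ 10^(Lᵢ/10) = 10^(63.5/10) + 10^(86.5/10) = 4.489e+08.
Back to dB: 10·log₁₀ Σ = 86.5 dB.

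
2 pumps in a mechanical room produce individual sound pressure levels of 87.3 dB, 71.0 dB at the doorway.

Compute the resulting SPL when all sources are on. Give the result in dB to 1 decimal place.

Converting to relative power and adding: 10^(87.3/10) + 10^(71.0/10) = 5.496e+08.
L_total = 10·log₁₀(5.496e+08) = 87.4 dB.

87.4 dB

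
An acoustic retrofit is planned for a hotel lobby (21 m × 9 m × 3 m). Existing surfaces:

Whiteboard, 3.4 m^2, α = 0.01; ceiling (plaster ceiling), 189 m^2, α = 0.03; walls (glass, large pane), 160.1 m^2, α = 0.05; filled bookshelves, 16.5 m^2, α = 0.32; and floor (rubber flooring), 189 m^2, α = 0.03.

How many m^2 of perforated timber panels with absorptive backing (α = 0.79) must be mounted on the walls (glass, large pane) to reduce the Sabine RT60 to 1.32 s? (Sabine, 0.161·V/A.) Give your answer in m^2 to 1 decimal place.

60.1

Total absorption A₁ = 3.4×0.01 + 189×0.03 + 160.1×0.05 + 16.5×0.32 + 189×0.03
  = 0.034 + 5.670 + 8.005 + 5.280 + 5.670 = 24.659 m^2 sabins.
V = 567 m³. Target absorption A₂ = 0.161 × 567 / 1.32 = 69.157 sabins.
ΔA needed = 69.157 − 24.659 = 44.498 sabins.
Net gain per m^2: Δα = 0.79 − 0.05 = 0.74.
Area = ΔA/Δα = 44.498/0.74 = 60.1 m^2.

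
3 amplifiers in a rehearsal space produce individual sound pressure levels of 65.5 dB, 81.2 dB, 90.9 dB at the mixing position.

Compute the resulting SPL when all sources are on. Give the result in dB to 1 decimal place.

91.4 dB

Converting to relative power and adding: 10^(65.5/10) + 10^(81.2/10) + 10^(90.9/10) = 1.366e+09.
Combined level = 10 log₁₀(1.366e+09) = 91.4 dB.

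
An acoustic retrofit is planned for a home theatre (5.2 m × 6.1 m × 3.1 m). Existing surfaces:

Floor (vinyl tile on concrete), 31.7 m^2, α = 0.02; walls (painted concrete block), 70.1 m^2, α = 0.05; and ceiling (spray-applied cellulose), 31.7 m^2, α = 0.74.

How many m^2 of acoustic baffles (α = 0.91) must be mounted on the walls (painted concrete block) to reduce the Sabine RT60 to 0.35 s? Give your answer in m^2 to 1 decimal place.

Total absorption A₁ = 31.7×0.02 + 70.1×0.05 + 31.7×0.74
  = 0.634 + 3.505 + 23.458 = 27.597 m^2 sabins.
V = 98.332 m³. Target absorption A₂ = 0.161 × 98.332 / 0.35 = 45.233 sabins.
ΔA needed = 45.233 − 27.597 = 17.636 sabins.
Each m^2 of panel replacing the walls (painted concrete block) adds (0.91 − 0.05) = 0.86 sabins.
Area = ΔA/Δα = 17.636/0.86 = 20.5 m^2.

20.5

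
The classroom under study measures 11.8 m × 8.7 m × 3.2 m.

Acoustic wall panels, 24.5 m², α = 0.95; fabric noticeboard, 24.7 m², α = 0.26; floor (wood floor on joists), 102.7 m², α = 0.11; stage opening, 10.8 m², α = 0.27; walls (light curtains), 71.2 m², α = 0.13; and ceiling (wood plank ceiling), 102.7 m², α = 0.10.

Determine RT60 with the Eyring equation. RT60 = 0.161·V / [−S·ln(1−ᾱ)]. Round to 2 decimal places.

S = Σ Sᵢ = 336.6 m².
Σ(Sᵢαᵢ) = 24.5×0.95 + 24.7×0.26 + 102.7×0.11 + 10.8×0.27 + 71.2×0.13 + 102.7×0.10 = 63.436.
Mean coefficient ᾱ = A/S = 0.1885.
−S·ln(1−ᾱ) = −336.6 × ln(1 − 0.1885) = 70.306.
V = 11.8 × 8.7 × 3.2 = 328.512 m³.
RT60 = 0.161 × 328.512 / 70.306 = 0.75 s.

0.75 s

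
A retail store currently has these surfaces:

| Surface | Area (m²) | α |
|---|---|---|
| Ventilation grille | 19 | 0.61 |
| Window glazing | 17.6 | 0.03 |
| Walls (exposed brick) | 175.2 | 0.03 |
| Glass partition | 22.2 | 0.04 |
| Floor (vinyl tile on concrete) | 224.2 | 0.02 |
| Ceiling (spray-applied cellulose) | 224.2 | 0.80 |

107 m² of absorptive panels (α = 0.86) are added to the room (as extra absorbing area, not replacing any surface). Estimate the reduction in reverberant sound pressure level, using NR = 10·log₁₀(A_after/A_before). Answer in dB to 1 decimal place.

1.6 dB

Equivalent absorption area: A_before = 19·0.61 + 17.6·0.03 + 175.2·0.03 + 22.2·0.04 + 224.2·0.02 + 224.2·0.80 = 202.106 m².
Added absorption = 107 × 0.86 = 92.020 sabins.
New total A_after = 294.126 sabins.
NR = 10·log₁₀(294.126/202.106) = 1.6 dB.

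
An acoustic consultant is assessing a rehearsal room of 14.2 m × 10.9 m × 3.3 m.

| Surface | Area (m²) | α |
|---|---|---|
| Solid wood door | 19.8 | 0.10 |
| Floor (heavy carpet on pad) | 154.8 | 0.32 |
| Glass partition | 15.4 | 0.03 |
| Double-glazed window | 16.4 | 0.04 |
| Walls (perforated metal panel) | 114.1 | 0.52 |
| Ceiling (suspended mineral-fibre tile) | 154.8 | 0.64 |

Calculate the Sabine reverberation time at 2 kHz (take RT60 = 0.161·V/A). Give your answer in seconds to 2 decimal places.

Summing Sᵢαᵢ: 1.980 + 49.536 + 0.462 + 0.656 + 59.332 + 99.072 → A = 211.038 sabins.
Room volume: 510.774 m³.
T = 0.161 V/A = 0.161·510.774/211.038 = 0.39 s.

0.39 s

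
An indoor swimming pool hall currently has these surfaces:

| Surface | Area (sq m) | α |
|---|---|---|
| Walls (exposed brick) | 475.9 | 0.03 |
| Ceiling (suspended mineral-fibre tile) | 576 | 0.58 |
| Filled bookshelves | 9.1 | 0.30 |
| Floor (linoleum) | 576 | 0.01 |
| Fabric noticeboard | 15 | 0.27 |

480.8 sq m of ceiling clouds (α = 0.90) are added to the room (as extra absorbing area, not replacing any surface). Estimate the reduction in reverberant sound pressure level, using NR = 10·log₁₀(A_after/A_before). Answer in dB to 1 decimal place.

Total absorption A_before = 475.9×0.03 + 576×0.58 + 9.1×0.30 + 576×0.01 + 15×0.27
  = 14.277 + 334.080 + 2.730 + 5.760 + 4.050 = 360.897 sq m sabins.
Added absorption = 480.8 × 0.90 = 432.720 sabins.
New total A_after = 793.617 sabins.
NR = 10·log₁₀(793.617/360.897) = 3.4 dB.

3.4 dB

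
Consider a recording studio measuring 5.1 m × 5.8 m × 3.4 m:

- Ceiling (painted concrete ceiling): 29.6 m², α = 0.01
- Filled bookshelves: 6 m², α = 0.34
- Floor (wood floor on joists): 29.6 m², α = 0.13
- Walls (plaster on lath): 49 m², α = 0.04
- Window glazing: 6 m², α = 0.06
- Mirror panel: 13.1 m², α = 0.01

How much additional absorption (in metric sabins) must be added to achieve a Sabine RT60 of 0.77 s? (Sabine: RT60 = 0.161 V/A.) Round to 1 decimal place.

Total absorption A₁ = 29.6×0.01 + 6×0.34 + 29.6×0.13 + 49×0.04 + 6×0.06 + 13.1×0.01
  = 0.296 + 2.040 + 3.848 + 1.960 + 0.360 + 0.131 = 8.635 m² sabins.
Target A₂ = 0.161·100.572/0.77 = 21.029 sabins (V = 100.572 m³).
ΔA = A₂ − A₁ = 21.029 − 8.635 = 12.4 sabins.

12.4 sabins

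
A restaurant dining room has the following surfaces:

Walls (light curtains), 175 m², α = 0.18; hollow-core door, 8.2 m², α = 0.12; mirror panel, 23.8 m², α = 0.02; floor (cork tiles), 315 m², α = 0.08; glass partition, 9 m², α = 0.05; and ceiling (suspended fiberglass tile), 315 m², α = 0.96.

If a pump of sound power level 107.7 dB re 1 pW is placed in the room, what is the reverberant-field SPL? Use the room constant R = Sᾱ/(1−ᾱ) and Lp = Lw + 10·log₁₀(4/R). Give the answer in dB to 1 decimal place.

85.7 dB

Σ(Sᵢαᵢ) = 175×0.18 + 8.2×0.12 + 23.8×0.02 + 315×0.08 + 9×0.05 + 315×0.96 = 361.010; total area S = 846.0 m².
ᾱ = 361.010/846.0 = 0.4267; R = Sᾱ/(1−ᾱ) = 361.010/(1−0.4267) = 629.705 m².
Lp = Lw + 10 log₁₀(4/R) = 107.7 -21.97 = 85.7 dB.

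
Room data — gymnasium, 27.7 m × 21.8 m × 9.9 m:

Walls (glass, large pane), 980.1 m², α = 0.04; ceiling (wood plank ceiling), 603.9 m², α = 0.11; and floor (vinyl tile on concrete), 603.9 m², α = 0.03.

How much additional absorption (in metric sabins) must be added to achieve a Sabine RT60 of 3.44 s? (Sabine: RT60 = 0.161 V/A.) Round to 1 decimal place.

Total absorption A₁ = 980.1·0.04 + 603.9·0.11 + 603.9·0.03
  = 39.204 + 66.429 + 18.117 = 123.750 m² sabins.
Target A₂ = 0.161·5978.214/3.44 = 279.794 sabins (V = 5978.214 m³).
Additional absorption ΔA = 279.794 − 123.750 = 156.0 sabins.

156.0 sabins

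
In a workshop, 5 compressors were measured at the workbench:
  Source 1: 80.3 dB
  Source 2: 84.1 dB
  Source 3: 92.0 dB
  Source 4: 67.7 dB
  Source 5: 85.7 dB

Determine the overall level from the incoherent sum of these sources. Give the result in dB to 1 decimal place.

Converting to relative power and adding: 10^(80.3/10) + 10^(84.1/10) + 10^(92.0/10) + 10^(67.7/10) + 10^(85.7/10) = 2.327e+09.
Back to dB: 10·log₁₀ Σ = 93.7 dB.

93.7 dB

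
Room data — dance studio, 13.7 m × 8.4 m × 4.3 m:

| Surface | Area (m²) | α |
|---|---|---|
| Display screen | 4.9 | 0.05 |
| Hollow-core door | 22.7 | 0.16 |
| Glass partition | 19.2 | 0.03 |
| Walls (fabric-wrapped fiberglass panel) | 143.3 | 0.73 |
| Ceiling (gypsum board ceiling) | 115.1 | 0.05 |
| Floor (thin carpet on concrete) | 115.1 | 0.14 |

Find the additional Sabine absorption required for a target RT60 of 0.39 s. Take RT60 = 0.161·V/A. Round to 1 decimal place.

A₁ = Σ Sᵢαᵢ = 4.9*0.05 + 22.7*0.16 + 19.2*0.03 + 143.3*0.73 + 115.1*0.05 + 115.1*0.14 = 130.931 sabins.
For T = 0.39 s, need A₂ = 0.161·V/T = 0.161·494.844/0.39 = 204.282 sabins.
Additional absorption ΔA = 204.282 − 130.931 = 73.4 sabins.

73.4 sabins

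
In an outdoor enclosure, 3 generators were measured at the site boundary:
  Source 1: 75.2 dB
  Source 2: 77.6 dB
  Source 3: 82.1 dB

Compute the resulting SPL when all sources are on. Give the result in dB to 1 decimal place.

84.0 dB

Σ 10^(Lᵢ/10) = 2.528e+08.
Back to dB: 10·log₁₀ Σ = 84.0 dB.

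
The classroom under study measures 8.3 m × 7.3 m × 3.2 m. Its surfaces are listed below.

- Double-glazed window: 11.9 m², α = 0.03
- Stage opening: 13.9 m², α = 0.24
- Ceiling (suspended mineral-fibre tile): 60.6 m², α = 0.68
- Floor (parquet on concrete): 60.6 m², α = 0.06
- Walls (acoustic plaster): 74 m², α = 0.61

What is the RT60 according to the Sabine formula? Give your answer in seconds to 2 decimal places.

0.33 s

Equivalent absorption area: A = 11.9·0.03 + 13.9·0.24 + 60.6·0.68 + 60.6·0.06 + 74·0.61 = 93.677 m².
Room volume: 193.888 m³.
T = 0.161 V/A = 0.161·193.888/93.677 = 0.33 s.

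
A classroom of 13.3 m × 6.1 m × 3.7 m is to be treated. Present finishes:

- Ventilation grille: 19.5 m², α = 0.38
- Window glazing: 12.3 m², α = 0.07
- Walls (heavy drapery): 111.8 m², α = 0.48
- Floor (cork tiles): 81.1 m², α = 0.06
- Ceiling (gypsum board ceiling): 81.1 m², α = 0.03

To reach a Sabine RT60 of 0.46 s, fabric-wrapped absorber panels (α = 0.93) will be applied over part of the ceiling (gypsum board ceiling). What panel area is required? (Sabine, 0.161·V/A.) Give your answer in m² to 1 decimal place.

39.8

Summing Sᵢαᵢ: 7.410 + 0.861 + 53.664 + 4.866 + 2.433 → A₁ = 69.234 sabins.
Required A₂ = 0.161·300.181/0.46 = 105.063 sabins.
Absorption to add: 105.063 − 69.234 = 35.829 sabins.
Net gain per m²: Δα = 0.93 − 0.03 = 0.90.
Area = ΔA/Δα = 35.829/0.90 = 39.8 m².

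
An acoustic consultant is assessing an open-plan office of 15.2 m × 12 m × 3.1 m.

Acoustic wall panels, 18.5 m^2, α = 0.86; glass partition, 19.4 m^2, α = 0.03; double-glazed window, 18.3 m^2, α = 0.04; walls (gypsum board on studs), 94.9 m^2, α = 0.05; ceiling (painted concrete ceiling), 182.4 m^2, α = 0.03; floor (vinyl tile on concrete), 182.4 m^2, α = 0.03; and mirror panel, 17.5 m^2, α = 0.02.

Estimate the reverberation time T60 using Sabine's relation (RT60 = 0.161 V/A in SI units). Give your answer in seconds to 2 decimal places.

Summing Sᵢαᵢ: 15.910 + 0.582 + 0.732 + 4.745 + 5.472 + 5.472 + 0.350 → A = 33.263 sabins.
Volume V = 15.2 × 12 × 3.1 = 565.44 m³.
Sabine: RT60 = 0.161 × 565.44 / 33.263 = 2.74 s.

2.74 s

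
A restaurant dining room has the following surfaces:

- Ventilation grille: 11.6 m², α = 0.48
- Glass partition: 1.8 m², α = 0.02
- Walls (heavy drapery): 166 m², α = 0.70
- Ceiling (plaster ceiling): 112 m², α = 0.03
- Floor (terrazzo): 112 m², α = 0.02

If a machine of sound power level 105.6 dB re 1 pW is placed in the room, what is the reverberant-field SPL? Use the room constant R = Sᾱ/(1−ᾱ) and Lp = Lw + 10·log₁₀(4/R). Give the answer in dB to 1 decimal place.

88.9 dB

Σ(Sᵢαᵢ) = 11.6×0.48 + 1.8×0.02 + 166×0.70 + 112×0.03 + 112×0.02 = 127.404; total area S = 403.4 m².
ᾱ = 0.3158, so room constant R = A/(1−ᾱ) = 186.209 m².
Lp = 105.6 + 10·log₁₀(4/186.209) = 105.6 + (-16.68) = 88.9 dB.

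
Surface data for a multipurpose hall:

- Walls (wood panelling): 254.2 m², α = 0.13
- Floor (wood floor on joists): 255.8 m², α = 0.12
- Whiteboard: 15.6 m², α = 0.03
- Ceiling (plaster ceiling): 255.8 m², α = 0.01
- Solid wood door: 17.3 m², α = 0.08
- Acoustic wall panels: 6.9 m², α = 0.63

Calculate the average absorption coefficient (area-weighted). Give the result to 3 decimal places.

Total surface area S = 805.6 m².
Weighted sum Σ Sα = 72.499.
ᾱ = 72.499 / 805.6 = 0.090.

0.090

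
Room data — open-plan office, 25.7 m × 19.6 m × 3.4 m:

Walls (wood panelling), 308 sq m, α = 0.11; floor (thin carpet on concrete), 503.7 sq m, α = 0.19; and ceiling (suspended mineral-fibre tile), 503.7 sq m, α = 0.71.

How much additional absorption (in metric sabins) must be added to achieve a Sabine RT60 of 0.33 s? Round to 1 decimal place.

Total absorption A₁ = 308*0.11 + 503.7*0.19 + 503.7*0.71
  = 33.880 + 95.703 + 357.627 = 487.210 sq m sabins.
Target A₂ = 0.161·1712.648/0.33 = 835.565 sabins (V = 1712.648 m³).
Additional absorption ΔA = 835.565 − 487.210 = 348.4 sabins.

348.4 sabins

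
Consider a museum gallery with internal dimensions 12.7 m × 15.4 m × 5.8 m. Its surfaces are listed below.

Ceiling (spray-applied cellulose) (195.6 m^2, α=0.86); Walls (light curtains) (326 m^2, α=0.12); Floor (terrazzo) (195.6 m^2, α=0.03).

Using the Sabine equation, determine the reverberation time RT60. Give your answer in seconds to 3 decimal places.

Summing Sᵢαᵢ: 168.216 + 39.120 + 5.868 → A = 213.204 sabins.
Volume V = 12.7 × 15.4 × 5.8 = 1134.364 m³.
RT60 = 0.161 · V / A = 0.161 × 1134.364 / 213.204 = 0.857 s.

0.857 seconds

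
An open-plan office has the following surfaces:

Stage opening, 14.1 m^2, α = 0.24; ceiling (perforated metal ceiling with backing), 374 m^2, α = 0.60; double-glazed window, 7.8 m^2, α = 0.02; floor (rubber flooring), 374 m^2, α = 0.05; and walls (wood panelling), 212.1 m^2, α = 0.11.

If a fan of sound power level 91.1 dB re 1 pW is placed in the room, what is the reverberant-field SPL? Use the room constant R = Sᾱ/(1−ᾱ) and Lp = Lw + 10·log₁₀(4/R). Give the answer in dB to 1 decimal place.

A = 269.971 sabins; S = 982.0 m^2.
ᾱ = 0.2749, so room constant R = A/(1−ᾱ) = 372.322 m^2.
Lp = 91.1 + 10·log₁₀(4/372.322) = 91.1 + (-19.69) = 71.4 dB.

71.4 dB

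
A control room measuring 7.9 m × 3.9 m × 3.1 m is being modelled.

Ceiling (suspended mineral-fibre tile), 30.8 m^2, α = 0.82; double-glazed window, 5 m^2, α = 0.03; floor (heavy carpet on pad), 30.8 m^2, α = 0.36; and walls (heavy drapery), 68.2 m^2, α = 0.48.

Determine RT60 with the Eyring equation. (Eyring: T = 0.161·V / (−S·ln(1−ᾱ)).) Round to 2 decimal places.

0.16 sec

Total surface area S = 30.8 + 5 + 30.8 + 68.2 = 134.8 m^2.
Absorption A = 30.8·0.82 + 5·0.03 + 30.8·0.36 + 68.2·0.48 = 69.230 sabins.
Mean coefficient ᾱ = A/S = 0.5136.
−S·ln(1−ᾱ) = −134.8 × ln(1 − 0.5136) = 97.154.
V = 7.9 × 3.9 × 3.1 = 95.511 m³.
T = 0.161·V/[−S·ln(1−ᾱ)] = 0.161·95.511/97.154 = 0.16 s.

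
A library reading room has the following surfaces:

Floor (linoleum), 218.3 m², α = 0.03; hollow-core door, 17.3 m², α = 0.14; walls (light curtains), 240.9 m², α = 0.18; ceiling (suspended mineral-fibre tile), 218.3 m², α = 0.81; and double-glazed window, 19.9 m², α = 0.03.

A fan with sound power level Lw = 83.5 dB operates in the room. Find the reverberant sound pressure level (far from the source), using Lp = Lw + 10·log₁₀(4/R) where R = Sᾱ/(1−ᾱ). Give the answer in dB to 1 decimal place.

Σ(Sᵢαᵢ) = 218.3·0.03 + 17.3·0.14 + 240.9·0.18 + 218.3·0.81 + 19.9·0.03 = 229.753; total area S = 714.7 m².
ᾱ = 0.3215, so room constant R = A/(1−ᾱ) = 338.619 m².
Lp = 83.5 + 10·log₁₀(4/338.619) = 83.5 + (-19.28) = 64.2 dB.

64.2 dB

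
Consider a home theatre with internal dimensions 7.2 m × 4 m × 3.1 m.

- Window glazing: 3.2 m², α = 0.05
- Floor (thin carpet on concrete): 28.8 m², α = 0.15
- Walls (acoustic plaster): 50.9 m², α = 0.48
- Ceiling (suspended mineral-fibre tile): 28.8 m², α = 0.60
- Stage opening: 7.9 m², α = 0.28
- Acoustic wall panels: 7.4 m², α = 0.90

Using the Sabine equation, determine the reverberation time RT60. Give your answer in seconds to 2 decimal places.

0.26 sec

A = Σ Sᵢαᵢ = 3.2×0.05 + 28.8×0.15 + 50.9×0.48 + 28.8×0.60 + 7.9×0.28 + 7.4×0.90 = 55.064 sabins.
Volume V = 7.2 × 4 × 3.1 = 89.28 m³.
Sabine: RT60 = 0.161 × 89.28 / 55.064 = 0.26 s.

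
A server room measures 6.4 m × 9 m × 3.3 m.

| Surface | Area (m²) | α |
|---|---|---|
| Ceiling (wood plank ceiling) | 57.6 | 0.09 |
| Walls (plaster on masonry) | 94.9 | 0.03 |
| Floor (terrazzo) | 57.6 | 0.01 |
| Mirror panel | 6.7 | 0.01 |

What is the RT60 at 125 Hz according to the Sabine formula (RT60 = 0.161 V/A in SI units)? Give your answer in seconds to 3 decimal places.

3.528 s

A = Σ Sᵢαᵢ = 57.6×0.09 + 94.9×0.03 + 57.6×0.01 + 6.7×0.01 = 8.674 sabins.
Volume V = 6.4 × 9 × 3.3 = 190.08 m³.
T = 0.161 V/A = 0.161·190.08/8.674 = 3.528 s.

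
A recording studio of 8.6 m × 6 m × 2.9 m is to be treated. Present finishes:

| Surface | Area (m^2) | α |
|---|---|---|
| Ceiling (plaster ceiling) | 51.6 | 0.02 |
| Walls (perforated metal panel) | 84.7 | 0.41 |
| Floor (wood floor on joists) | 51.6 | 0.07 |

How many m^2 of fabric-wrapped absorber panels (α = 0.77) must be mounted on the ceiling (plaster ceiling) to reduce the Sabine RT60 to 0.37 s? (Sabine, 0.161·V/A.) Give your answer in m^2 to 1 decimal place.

34.3

Equivalent absorption area: A₁ = 51.6·0.02 + 84.7·0.41 + 51.6·0.07 = 39.371 m^2.
V = 149.64 m³. Target absorption A₂ = 0.161 × 149.64 / 0.37 = 65.114 sabins.
ΔA needed = 65.114 − 39.371 = 25.743 sabins.
Each m^2 of panel replacing the ceiling (plaster ceiling) adds (0.77 − 0.02) = 0.75 sabins.
Panel area = 25.743 / 0.75 = 34.3 m^2.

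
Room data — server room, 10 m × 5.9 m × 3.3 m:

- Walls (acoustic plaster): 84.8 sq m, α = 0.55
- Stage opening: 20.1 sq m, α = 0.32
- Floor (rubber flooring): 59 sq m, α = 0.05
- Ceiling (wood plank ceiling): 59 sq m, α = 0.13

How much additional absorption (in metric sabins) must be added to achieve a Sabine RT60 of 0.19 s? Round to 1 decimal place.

Equivalent absorption area: A₁ = 84.8×0.55 + 20.1×0.32 + 59×0.05 + 59×0.13 = 63.692 sq m.
For T = 0.19 s, need A₂ = 0.161·V/T = 0.161·194.7/0.19 = 164.983 sabins.
Shortfall: 164.983 − 63.692 = 101.3 sabins.

101.3 sabins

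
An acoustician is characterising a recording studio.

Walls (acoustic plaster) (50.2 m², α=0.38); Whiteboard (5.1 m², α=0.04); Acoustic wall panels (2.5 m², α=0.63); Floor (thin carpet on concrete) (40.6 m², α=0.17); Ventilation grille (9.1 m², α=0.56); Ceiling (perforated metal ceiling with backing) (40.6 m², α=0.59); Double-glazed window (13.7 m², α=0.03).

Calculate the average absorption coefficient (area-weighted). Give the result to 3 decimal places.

0.354

Total surface area S = 161.8 m².
A = 50.2×0.38 + 5.1×0.04 + 2.5×0.63 + 40.6×0.17 + 9.1×0.56 + 40.6×0.59 + 13.7×0.03 = 57.218 sabins.
ᾱ = A/S = 0.354.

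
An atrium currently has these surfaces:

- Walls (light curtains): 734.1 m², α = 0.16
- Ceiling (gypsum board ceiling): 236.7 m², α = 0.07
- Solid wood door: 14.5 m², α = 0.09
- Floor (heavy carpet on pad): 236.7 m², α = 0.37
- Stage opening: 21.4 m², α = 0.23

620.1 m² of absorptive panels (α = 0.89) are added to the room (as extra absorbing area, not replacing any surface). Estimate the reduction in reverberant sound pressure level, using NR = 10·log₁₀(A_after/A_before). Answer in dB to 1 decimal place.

Equivalent absorption area: A_before = 734.1*0.16 + 236.7*0.07 + 14.5*0.09 + 236.7*0.37 + 21.4*0.23 = 227.831 m².
Added absorption = 620.1 × 0.89 = 551.889 sabins.
A_after = 227.831 + 551.889 = 779.720 sabins.
NR = 10·log₁₀(779.720/227.831) = 5.3 dB.

5.3 dB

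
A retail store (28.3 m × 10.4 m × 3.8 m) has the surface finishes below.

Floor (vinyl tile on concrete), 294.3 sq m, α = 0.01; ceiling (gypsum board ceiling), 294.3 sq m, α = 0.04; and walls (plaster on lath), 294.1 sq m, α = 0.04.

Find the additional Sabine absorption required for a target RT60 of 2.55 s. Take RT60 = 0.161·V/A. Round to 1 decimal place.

44.1 sabins

Total absorption A₁ = 294.3×0.01 + 294.3×0.04 + 294.1×0.04
  = 2.943 + 11.772 + 11.764 = 26.479 sq m sabins.
Target A₂ = 0.161·1118.416/2.55 = 70.614 sabins (V = 1118.416 m³).
ΔA = A₂ − A₁ = 70.614 − 26.479 = 44.1 sabins.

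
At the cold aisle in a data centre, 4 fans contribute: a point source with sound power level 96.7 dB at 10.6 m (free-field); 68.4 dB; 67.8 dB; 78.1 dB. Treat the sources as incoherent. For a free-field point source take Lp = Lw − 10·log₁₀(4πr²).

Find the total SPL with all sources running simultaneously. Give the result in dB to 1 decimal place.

79.1 dB

Source at 10.6 m: Lp = 96.7 − 10·log₁₀(4π·10.6²) = 96.7 − 10·log₁₀(1411.957) = 65.2 dB.
Converting to relative power and adding: 10^(65.2/10) + 10^(68.4/10) + 10^(67.8/10) + 10^(78.1/10) = 8.082e+07.
L_total = 10·log₁₀(8.082e+07) = 79.1 dB.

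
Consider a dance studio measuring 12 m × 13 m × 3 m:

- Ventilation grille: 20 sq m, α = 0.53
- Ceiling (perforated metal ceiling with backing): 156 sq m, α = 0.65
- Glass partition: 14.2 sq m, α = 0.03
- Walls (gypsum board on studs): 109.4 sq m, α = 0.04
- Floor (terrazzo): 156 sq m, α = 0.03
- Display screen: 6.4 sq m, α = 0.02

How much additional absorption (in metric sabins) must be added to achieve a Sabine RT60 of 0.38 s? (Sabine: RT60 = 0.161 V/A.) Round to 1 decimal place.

76.7 sabins

Total absorption A₁ = 20·0.53 + 156·0.65 + 14.2·0.03 + 109.4·0.04 + 156·0.03 + 6.4·0.02
  = 10.600 + 101.400 + 0.426 + 4.376 + 4.680 + 0.128 = 121.610 sq m sabins.
For T = 0.38 s, need A₂ = 0.161·V/T = 0.161·468/0.38 = 198.284 sabins.
ΔA = A₂ − A₁ = 198.284 − 121.610 = 76.7 sabins.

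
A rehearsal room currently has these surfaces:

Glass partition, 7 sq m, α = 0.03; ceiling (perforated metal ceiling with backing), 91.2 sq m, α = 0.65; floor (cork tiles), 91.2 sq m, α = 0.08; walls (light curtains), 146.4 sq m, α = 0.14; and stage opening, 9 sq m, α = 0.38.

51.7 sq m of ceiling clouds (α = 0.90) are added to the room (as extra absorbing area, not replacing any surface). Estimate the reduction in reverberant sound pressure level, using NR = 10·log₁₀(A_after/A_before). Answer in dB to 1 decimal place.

1.8 dB

Summing Sᵢαᵢ: 0.210 + 59.280 + 7.296 + 20.496 + 3.420 → A_before = 90.702 sabins.
Treatment contributes 51.7·0.90 = 46.530 sabins.
A_after = 90.702 + 46.530 = 137.232 sabins.
NR = 10·log₁₀(137.232/90.702) = 1.8 dB.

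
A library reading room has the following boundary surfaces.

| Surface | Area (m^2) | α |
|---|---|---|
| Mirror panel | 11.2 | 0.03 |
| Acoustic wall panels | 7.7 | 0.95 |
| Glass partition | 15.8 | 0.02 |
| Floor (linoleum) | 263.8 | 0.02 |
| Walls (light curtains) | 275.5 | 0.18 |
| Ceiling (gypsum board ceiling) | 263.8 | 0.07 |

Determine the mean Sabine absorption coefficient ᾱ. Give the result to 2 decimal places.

Total surface area S = 837.8 m^2.
Weighted sum Σ Sα = 81.299.
ᾱ = A/S = 0.10.

0.10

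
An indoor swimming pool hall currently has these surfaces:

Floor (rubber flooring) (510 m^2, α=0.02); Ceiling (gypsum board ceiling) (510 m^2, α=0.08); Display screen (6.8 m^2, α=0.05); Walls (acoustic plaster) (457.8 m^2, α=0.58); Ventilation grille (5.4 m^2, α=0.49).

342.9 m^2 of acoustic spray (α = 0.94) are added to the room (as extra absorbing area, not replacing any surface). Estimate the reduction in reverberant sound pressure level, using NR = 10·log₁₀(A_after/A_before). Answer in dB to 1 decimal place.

A_before = Σ Sᵢαᵢ = 510*0.02 + 510*0.08 + 6.8*0.05 + 457.8*0.58 + 5.4*0.49 = 319.510 sabins.
Treatment contributes 342.9·0.94 = 322.326 sabins.
A_after = 319.510 + 322.326 = 641.836 sabins.
NR = 10·log₁₀(641.836/319.510) = 3.0 dB.

3.0 dB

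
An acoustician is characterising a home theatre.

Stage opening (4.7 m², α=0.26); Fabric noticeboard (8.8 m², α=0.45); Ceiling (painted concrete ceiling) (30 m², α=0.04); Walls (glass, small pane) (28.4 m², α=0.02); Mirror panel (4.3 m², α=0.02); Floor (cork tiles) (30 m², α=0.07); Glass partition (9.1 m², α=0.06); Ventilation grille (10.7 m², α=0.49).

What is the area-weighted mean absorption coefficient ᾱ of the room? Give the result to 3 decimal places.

0.118

S = Σ Sᵢ = 4.7 + 8.8 + 30 + 28.4 + 4.3 + 30 + 9.1 + 10.7 = 126.0 m².
Weighted sum Σ Sα = 14.925.
ᾱ = A/S = 0.118.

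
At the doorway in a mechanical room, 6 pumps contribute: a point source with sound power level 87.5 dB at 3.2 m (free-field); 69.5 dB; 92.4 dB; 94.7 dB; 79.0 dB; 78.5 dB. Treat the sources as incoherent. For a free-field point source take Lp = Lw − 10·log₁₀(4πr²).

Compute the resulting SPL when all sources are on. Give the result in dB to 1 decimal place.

96.9 dB

Source at 3.2 m: Lp = 87.5 − 10·log₁₀(4π·3.2²) = 87.5 − 10·log₁₀(128.680) = 66.4 dB.
Sum in the linear (power) domain: Σ 10^(Lᵢ/10) = 10^(66.4/10) + 10^(69.5/10) + 10^(92.4/10) + 10^(94.7/10) + 10^(79.0/10) + 10^(78.5/10) = 4.853e+09.
Combined level = 10 log₁₀(4.853e+09) = 96.9 dB.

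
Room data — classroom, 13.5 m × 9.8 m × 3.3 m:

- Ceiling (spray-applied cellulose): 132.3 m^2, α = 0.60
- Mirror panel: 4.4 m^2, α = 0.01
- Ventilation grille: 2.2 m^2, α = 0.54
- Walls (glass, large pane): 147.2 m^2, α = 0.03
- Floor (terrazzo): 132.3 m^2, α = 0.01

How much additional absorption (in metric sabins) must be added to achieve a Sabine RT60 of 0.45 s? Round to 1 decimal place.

69.9 sabins

Summing Sᵢαᵢ: 79.380 + 0.044 + 1.188 + 4.416 + 1.323 → A₁ = 86.351 sabins.
V = 436.59 m³. Required absorption A₂ = 0.161 × 436.59 / 0.45 = 156.202 sabins.
Additional absorption ΔA = 156.202 − 86.351 = 69.9 sabins.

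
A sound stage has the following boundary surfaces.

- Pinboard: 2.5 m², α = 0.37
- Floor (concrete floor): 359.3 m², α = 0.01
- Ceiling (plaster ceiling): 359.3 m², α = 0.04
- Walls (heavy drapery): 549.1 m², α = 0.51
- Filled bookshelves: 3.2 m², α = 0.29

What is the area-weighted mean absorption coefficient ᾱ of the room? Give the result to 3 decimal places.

S = Σ Sᵢ = 2.5 + 359.3 + 359.3 + 549.1 + 3.2 = 1273.4 m².
A = 2.5·0.37 + 359.3·0.01 + 359.3·0.04 + 549.1·0.51 + 3.2·0.29 = 299.859 sabins.
ᾱ = A/S = 0.235.

0.235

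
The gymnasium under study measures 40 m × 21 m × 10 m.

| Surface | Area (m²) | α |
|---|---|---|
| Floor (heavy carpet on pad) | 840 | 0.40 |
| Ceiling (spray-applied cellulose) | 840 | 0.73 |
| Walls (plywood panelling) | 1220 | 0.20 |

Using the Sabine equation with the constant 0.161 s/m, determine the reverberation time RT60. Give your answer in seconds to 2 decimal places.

1.13 s

Equivalent absorption area: A = 840*0.40 + 840*0.73 + 1220*0.20 = 1193.200 m².
Room volume: 8400 m³.
Sabine: RT60 = 0.161 × 8400 / 1193.200 = 1.13 s.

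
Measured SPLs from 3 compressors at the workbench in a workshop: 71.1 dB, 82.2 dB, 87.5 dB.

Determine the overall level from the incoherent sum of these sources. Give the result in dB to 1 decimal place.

Σ 10^(Lᵢ/10) = 7.412e+08.
Combined level = 10 log₁₀(7.412e+08) = 88.7 dB.

88.7 dB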